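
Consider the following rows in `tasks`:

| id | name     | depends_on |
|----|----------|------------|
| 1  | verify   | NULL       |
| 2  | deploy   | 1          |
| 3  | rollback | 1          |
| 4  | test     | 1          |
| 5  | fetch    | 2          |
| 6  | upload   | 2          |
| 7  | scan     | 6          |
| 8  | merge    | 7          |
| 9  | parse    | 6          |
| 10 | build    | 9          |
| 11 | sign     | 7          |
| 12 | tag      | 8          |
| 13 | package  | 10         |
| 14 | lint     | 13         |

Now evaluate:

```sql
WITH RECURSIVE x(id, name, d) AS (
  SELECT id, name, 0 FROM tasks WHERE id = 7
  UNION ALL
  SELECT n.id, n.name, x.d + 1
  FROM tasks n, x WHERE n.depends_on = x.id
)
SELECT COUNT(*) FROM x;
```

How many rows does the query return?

Base: id=7 (scan) at d 0.
Iteration 1: rows with depends_on in {7} -> merge (id 8, d 1), sign (id 11, d 1).
Iteration 2: rows with depends_on in {8,11} -> tag (id 12, d 2).
Iteration 3: no rows with depends_on in {12}; recursion stops.
Total rows emitted: 4.

4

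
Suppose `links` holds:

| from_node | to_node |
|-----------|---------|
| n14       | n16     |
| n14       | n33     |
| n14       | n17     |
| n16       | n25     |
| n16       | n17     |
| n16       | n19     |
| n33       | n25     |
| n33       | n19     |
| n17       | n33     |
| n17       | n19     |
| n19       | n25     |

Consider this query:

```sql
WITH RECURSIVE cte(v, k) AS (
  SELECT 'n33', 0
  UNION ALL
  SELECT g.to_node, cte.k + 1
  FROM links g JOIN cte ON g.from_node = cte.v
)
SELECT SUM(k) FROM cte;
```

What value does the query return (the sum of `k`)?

4

Base: (n33, k=0).
Iteration 1: edges from {n33} -> (n19, k=1), (n25, k=1).
Iteration 2: edges from {n19,n25} -> (n25, k=2).
Iteration 3: no outgoing edges from {n25}; recursion stops.
SUM(k) = 0 + 1 + 1 + 2 = 4.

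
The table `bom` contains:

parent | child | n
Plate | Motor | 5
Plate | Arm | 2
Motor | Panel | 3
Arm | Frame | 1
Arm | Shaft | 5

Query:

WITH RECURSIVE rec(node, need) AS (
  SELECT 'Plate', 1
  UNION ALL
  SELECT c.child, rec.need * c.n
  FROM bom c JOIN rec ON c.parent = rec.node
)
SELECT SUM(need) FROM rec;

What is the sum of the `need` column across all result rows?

Base: (Plate, need=1).
Iteration 1: components of {Plate} -> Arm = 1*2 = 2, Motor = 1*5 = 5.
Iteration 2: components of {Arm,Motor} -> Frame = 2*1 = 2, Panel = 5*3 = 15, Shaft = 2*5 = 10.
Iteration 3: no further components; recursion stops.
SUM(need) = 1 + 5 + 2 + 15 + 2 + 10 = 35.

35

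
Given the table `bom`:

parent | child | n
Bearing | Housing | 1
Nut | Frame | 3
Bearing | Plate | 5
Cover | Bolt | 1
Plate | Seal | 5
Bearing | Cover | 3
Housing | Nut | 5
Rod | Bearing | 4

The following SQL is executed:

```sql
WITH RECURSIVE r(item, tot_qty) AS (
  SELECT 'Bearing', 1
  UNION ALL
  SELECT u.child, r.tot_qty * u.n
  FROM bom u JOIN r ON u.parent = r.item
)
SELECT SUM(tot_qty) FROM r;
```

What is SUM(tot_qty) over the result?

Base: (Bearing, tot_qty=1).
Iteration 1: components of {Bearing} -> Cover = 1*3 = 3, Housing = 1*1 = 1, Plate = 1*5 = 5.
Iteration 2: components of {Cover,Housing,Plate} -> Bolt = 3*1 = 3, Nut = 1*5 = 5, Seal = 5*5 = 25.
Iteration 3: components of {Bolt,Nut,Seal} -> Frame = 5*3 = 15.
Iteration 4: no further components; recursion stops.
SUM(tot_qty) = 1 + 5 + 3 + 1 + 25 + 3 + 5 + 15 = 58.

58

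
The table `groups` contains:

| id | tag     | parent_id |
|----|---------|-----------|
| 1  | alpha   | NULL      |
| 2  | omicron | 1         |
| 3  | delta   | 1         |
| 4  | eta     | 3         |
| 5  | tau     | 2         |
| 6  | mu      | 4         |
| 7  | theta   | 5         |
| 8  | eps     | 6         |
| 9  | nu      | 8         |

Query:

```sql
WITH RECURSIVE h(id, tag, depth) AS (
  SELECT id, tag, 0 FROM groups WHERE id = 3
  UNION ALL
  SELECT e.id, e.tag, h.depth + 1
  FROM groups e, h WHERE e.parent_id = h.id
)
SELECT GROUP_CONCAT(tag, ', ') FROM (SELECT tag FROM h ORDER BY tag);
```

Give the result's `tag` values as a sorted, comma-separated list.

delta, eps, eta, mu, nu

Base: id=3 (delta) at depth 0.
Iteration 1: rows with parent_id in {3} -> eta (id 4, depth 1).
Iteration 2: rows with parent_id in {4} -> mu (id 6, depth 2).
Iteration 3: rows with parent_id in {6} -> eps (id 8, depth 3).
Iteration 4: rows with parent_id in {8} -> nu (id 9, depth 4).
Iteration 5: no rows with parent_id in {9}; recursion stops.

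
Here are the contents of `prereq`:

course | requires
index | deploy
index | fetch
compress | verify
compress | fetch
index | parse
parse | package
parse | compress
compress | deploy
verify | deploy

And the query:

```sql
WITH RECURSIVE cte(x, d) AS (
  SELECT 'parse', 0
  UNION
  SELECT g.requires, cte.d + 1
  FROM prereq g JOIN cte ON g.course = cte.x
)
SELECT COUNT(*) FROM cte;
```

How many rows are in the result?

Base: (parse, d=0).
Iteration 1: edges from {parse} -> (compress, d=1), (package, d=1).
Iteration 2: edges from {compress,package} -> (deploy, d=2), (fetch, d=2), (verify, d=2).
Iteration 3: edges from {deploy,fetch,verify} -> (deploy, d=3).
Iteration 4: no outgoing edges from {deploy}; recursion stops.
Total rows emitted: 7.

7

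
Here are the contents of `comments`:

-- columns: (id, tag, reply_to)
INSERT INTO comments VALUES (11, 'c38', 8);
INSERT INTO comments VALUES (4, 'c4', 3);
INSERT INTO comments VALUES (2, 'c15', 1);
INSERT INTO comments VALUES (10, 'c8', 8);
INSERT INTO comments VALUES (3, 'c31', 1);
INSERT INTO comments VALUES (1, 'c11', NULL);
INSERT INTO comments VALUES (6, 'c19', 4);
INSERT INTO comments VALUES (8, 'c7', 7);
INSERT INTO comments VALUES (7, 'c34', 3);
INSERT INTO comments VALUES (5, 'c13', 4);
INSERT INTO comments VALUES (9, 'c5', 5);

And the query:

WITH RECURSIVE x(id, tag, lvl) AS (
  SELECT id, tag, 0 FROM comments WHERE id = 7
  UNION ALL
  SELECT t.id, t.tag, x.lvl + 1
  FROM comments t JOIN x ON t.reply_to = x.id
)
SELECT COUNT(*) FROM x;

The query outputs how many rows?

4

Base: id=7 (c34) at lvl 0.
Iteration 1: rows with reply_to in {7} -> c7 (id 8, lvl 1).
Iteration 2: rows with reply_to in {8} -> c8 (id 10, lvl 2), c38 (id 11, lvl 2).
Iteration 3: no rows with reply_to in {10,11}; recursion stops.
Total rows emitted: 4.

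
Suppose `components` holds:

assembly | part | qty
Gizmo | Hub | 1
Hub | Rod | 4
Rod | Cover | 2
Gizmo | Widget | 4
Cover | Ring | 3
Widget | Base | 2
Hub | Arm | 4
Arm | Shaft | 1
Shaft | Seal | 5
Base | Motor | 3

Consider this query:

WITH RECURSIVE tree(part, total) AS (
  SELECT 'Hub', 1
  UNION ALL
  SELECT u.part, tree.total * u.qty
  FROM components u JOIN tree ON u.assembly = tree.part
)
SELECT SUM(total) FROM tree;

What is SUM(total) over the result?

Base: (Hub, total=1).
Iteration 1: components of {Hub} -> Arm = 1*4 = 4, Rod = 1*4 = 4.
Iteration 2: components of {Arm,Rod} -> Cover = 4*2 = 8, Shaft = 4*1 = 4.
Iteration 3: components of {Cover,Shaft} -> Ring = 8*3 = 24, Seal = 4*5 = 20.
Iteration 4: no further components; recursion stops.
SUM(total) = 1 + 4 + 4 + 8 + 4 + 24 + 20 = 65.

65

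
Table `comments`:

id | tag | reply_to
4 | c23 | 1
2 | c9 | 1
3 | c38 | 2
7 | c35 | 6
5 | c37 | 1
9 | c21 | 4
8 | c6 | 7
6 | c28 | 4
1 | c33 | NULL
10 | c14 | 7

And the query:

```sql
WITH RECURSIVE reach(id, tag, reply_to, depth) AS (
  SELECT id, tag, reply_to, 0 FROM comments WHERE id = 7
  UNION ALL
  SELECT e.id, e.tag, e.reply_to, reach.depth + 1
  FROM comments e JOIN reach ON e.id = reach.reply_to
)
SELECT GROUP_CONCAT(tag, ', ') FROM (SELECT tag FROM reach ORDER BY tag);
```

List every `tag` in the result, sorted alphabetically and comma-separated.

Base: id=7 (c35), reply_to=6, depth 0.
Iteration 1: join on id=6 -> c28 (id 6, reply_to=4, depth 1).
Iteration 2: join on id=4 -> c23 (id 4, reply_to=1, depth 2).
Iteration 3: join on id=1 -> c33 (id 1, reply_to=NULL, depth 3).
Iteration 4: reply_to is NULL; no match; recursion stops.

c23, c28, c33, c35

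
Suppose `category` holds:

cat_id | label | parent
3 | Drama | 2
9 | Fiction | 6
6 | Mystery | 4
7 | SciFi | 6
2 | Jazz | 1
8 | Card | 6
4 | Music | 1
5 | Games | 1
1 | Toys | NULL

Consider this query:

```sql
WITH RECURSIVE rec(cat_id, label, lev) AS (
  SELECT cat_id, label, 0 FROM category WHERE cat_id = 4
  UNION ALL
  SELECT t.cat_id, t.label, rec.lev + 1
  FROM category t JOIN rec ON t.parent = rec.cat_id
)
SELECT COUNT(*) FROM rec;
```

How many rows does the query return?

Base: cat_id=4 (Music) at lev 0.
Iteration 1: rows with parent in {4} -> Mystery (id 6, lev 1).
Iteration 2: rows with parent in {6} -> SciFi (id 7, lev 2), Card (id 8, lev 2), Fiction (id 9, lev 2).
Iteration 3: no rows with parent in {7,8,9}; recursion stops.
Total rows emitted: 5.

5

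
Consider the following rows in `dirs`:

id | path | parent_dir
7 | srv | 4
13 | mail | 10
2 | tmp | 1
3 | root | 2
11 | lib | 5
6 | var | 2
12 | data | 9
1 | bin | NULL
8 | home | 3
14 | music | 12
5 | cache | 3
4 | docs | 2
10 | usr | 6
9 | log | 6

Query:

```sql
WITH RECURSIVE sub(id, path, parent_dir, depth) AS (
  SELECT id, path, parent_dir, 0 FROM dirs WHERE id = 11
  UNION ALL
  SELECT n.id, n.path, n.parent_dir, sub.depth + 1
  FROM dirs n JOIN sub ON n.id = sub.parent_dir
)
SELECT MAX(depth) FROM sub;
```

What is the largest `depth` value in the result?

Base: id=11 (lib), parent_dir=5, depth 0.
Iteration 1: join on id=5 -> cache (id 5, parent_dir=3, depth 1).
Iteration 2: join on id=3 -> root (id 3, parent_dir=2, depth 2).
Iteration 3: join on id=2 -> tmp (id 2, parent_dir=1, depth 3).
Iteration 4: join on id=1 -> bin (id 1, parent_dir=NULL, depth 4).
Iteration 5: parent_dir is NULL; no match; recursion stops.
depth values: 0, 1, 2, 3, 4; the maximum is 4.

4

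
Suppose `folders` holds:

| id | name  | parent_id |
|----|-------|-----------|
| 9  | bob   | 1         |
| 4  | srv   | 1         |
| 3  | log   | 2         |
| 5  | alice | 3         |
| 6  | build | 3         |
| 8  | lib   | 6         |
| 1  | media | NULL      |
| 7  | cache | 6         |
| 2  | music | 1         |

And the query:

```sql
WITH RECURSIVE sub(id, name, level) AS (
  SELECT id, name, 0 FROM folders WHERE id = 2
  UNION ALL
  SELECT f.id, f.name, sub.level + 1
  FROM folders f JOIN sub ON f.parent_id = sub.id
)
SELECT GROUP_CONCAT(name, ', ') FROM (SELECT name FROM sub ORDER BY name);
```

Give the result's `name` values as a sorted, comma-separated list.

Base: id=2 (music) at level 0.
Iteration 1: rows with parent_id in {2} -> log (id 3, level 1).
Iteration 2: rows with parent_id in {3} -> alice (id 5, level 2), build (id 6, level 2).
Iteration 3: rows with parent_id in {5,6} -> cache (id 7, level 3), lib (id 8, level 3).
Iteration 4: no rows with parent_id in {7,8}; recursion stops.

alice, build, cache, lib, log, music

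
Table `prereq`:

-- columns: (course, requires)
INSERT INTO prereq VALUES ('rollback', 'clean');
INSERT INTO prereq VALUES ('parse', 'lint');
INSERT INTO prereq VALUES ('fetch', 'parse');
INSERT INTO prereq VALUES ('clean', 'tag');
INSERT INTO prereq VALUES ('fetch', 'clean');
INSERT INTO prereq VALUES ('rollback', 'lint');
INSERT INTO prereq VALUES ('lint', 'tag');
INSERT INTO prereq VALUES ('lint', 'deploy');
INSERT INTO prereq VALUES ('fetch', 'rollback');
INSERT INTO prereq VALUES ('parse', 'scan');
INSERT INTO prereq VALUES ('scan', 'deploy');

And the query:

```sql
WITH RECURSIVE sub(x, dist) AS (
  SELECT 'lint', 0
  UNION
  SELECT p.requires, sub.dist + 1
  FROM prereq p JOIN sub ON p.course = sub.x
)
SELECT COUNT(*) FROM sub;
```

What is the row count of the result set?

Base: (lint, dist=0).
Iteration 1: edges from {lint} -> (deploy, dist=1), (tag, dist=1).
Iteration 2: no outgoing edges from {deploy,tag}; recursion stops.
Total rows emitted: 3.

3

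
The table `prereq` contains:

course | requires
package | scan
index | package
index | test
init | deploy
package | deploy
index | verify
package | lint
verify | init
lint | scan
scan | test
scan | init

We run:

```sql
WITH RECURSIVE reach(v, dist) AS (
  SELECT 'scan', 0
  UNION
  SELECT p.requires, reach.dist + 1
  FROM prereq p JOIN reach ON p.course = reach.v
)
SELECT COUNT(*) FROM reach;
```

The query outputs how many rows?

4

Base: (scan, dist=0).
Iteration 1: edges from {scan} -> (init, dist=1), (test, dist=1).
Iteration 2: edges from {init,test} -> (deploy, dist=2).
Iteration 3: no outgoing edges from {deploy}; recursion stops.
Total rows emitted: 4.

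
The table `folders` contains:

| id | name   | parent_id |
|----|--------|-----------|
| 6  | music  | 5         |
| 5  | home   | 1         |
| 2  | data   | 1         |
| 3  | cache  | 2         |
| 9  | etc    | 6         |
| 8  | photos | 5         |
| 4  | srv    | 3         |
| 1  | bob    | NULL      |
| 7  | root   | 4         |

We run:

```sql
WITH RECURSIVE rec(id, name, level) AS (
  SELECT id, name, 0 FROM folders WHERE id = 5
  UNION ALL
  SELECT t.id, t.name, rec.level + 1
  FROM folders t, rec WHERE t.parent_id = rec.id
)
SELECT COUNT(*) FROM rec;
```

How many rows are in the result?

4

Base: id=5 (home) at level 0.
Iteration 1: rows with parent_id in {5} -> music (id 6, level 1), photos (id 8, level 1).
Iteration 2: rows with parent_id in {6,8} -> etc (id 9, level 2).
Iteration 3: no rows with parent_id in {9}; recursion stops.
Total rows emitted: 4.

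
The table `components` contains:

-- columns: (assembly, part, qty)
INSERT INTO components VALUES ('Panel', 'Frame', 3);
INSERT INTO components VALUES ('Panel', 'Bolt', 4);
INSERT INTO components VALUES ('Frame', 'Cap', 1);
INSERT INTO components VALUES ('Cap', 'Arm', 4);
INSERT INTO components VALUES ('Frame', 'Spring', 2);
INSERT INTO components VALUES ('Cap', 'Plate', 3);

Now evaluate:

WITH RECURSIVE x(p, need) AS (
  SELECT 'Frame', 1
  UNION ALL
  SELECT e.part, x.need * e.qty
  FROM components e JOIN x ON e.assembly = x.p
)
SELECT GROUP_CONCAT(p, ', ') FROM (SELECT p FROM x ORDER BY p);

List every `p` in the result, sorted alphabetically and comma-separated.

Arm, Cap, Frame, Plate, Spring

Base: (Frame, need=1).
Iteration 1: components of {Frame} -> Cap = 1*1 = 1, Spring = 1*2 = 2.
Iteration 2: components of {Cap,Spring} -> Arm = 1*4 = 4, Plate = 1*3 = 3.
Iteration 3: no further components; recursion stops.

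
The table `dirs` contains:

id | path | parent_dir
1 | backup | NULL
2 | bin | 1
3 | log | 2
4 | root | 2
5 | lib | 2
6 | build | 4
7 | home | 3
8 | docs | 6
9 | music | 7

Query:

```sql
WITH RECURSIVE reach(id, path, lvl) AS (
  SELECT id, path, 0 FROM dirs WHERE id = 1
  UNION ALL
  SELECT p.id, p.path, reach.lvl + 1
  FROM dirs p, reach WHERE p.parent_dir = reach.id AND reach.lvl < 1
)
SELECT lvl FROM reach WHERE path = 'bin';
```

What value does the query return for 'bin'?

1

Base: id=1 (backup) at lvl 0.
Iteration 1: rows with parent_dir in {1} -> bin (id 2, lvl 1).
Iteration 2: lvl < 1 fails for all current rows; recursion stops.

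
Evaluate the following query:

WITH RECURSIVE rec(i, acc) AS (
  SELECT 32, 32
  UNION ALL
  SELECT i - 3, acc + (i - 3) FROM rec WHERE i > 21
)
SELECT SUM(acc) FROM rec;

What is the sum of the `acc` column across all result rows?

Base: i=32, acc=32.
Iteration 1: 32 > 21 holds -> i = 32 - 3 = 29, acc = 32 + 29 = 61.
Iteration 2: 29 > 21 holds -> i = 29 - 3 = 26, acc = 61 + 26 = 87.
Iteration 3: 26 > 21 holds -> i = 26 - 3 = 23, acc = 87 + 23 = 110.
Iteration 4: 23 > 21 holds -> i = 23 - 3 = 20, acc = 110 + 20 = 130.
Iteration 5: 20 > 21 fails; recursion stops.
SUM(acc) = 32 + 61 + 87 + 110 + 130 = 420.

420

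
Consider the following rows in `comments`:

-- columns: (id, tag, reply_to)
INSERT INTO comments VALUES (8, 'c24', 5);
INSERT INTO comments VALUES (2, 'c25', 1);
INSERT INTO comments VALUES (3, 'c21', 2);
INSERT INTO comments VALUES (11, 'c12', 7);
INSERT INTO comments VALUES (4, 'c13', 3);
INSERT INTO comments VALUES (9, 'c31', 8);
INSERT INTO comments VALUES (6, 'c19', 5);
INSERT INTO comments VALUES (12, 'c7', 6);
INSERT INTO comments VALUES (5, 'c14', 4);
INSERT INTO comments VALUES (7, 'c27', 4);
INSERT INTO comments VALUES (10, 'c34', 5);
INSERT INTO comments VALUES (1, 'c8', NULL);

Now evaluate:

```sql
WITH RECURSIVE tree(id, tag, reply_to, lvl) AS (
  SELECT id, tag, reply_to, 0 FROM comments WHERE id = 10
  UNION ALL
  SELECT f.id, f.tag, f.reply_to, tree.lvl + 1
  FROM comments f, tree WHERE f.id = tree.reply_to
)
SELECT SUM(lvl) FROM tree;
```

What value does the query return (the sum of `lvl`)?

15

Base: id=10 (c34), reply_to=5, lvl 0.
Iteration 1: join on id=5 -> c14 (id 5, reply_to=4, lvl 1).
Iteration 2: join on id=4 -> c13 (id 4, reply_to=3, lvl 2).
Iteration 3: join on id=3 -> c21 (id 3, reply_to=2, lvl 3).
Iteration 4: join on id=2 -> c25 (id 2, reply_to=1, lvl 4).
Iteration 5: join on id=1 -> c8 (id 1, reply_to=NULL, lvl 5).
Iteration 6: reply_to is NULL; no match; recursion stops.
SUM(lvl) = 0 + 1 + 2 + 3 + 4 + 5 = 15.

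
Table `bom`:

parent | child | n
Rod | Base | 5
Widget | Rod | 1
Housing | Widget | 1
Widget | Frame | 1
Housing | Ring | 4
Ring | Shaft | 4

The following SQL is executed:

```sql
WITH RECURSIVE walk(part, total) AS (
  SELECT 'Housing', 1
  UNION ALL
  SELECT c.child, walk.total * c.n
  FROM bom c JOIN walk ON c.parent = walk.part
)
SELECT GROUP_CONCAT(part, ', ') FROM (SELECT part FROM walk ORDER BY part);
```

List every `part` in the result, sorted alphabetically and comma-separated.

Base: (Housing, total=1).
Iteration 1: components of {Housing} -> Ring = 1*4 = 4, Widget = 1*1 = 1.
Iteration 2: components of {Ring,Widget} -> Frame = 1*1 = 1, Rod = 1*1 = 1, Shaft = 4*4 = 16.
Iteration 3: components of {Frame,Rod,Shaft} -> Base = 1*5 = 5.
Iteration 4: no further components; recursion stops.

Base, Frame, Housing, Ring, Rod, Shaft, Widget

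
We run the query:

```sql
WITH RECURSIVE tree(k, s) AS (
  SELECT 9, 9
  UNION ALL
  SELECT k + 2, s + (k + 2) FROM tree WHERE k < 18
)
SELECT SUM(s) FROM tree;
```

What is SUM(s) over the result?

259

Base: k=9, s=9.
Iteration 1: 9 < 18 holds -> k = 9 + 2 = 11, s = 9 + 11 = 20.
Iteration 2: 11 < 18 holds -> k = 11 + 2 = 13, s = 20 + 13 = 33.
Iteration 3: 13 < 18 holds -> k = 13 + 2 = 15, s = 33 + 15 = 48.
Iteration 4: 15 < 18 holds -> k = 15 + 2 = 17, s = 48 + 17 = 65.
Iteration 5: 17 < 18 holds -> k = 17 + 2 = 19, s = 65 + 19 = 84.
Iteration 6: 19 < 18 fails; recursion stops.
SUM(s) = 9 + 20 + 33 + 48 + 65 + 84 = 259.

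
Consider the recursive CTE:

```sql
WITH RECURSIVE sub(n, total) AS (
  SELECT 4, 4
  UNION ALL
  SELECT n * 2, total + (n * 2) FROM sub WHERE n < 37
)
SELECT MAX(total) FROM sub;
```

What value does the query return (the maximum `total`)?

124

Base: n=4, total=4.
Iteration 1: 4 < 37 holds -> n = 4 * 2 = 8, total = 4 + 8 = 12.
Iteration 2: 8 < 37 holds -> n = 8 * 2 = 16, total = 12 + 16 = 28.
Iteration 3: 16 < 37 holds -> n = 16 * 2 = 32, total = 28 + 32 = 60.
Iteration 4: 32 < 37 holds -> n = 32 * 2 = 64, total = 60 + 64 = 124.
Iteration 5: 64 < 37 fails; recursion stops.
total values: 4, 12, 28, 60, 124; the maximum is 124.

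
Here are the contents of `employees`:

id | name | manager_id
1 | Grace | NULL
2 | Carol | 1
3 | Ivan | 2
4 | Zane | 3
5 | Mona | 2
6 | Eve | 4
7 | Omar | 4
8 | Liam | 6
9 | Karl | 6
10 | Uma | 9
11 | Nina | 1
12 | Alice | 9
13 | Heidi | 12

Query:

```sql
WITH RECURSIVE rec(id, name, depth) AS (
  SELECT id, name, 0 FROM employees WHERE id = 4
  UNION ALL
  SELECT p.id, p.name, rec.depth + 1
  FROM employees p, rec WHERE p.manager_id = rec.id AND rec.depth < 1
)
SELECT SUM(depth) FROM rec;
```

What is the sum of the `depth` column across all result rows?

Base: id=4 (Zane) at depth 0.
Iteration 1: rows with manager_id in {4} -> Eve (id 6, depth 1), Omar (id 7, depth 1).
Iteration 2: depth < 1 fails for all current rows; recursion stops.
SUM(depth) = 0 + 1 + 1 = 2.

2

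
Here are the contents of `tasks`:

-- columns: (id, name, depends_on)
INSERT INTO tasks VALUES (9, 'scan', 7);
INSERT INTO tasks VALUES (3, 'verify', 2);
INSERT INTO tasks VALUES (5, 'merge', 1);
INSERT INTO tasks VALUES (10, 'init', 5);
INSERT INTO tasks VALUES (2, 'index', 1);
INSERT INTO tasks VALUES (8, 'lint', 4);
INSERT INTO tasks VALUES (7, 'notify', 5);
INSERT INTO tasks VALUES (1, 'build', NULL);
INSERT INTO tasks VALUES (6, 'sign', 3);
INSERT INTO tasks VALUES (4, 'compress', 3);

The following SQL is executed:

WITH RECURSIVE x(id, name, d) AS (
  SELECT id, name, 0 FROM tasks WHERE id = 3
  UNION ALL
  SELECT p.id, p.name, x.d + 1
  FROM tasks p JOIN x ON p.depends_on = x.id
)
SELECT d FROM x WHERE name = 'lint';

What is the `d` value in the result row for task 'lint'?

2

Base: id=3 (verify) at d 0.
Iteration 1: rows with depends_on in {3} -> compress (id 4, d 1), sign (id 6, d 1).
Iteration 2: rows with depends_on in {4,6} -> lint (id 8, d 2).
Iteration 3: no rows with depends_on in {8}; recursion stops.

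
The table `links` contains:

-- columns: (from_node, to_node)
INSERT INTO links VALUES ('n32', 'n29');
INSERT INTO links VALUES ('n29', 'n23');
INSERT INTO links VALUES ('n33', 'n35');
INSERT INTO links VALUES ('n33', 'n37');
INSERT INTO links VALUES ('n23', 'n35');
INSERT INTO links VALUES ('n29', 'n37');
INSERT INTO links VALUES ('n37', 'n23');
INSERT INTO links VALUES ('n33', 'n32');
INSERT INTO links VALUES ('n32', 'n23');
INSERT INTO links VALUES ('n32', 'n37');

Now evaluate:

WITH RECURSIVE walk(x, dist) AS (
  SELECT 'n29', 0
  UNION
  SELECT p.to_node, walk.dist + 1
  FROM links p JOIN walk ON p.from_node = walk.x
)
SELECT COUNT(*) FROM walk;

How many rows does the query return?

Base: (n29, dist=0).
Iteration 1: edges from {n29} -> (n23, dist=1), (n37, dist=1).
Iteration 2: edges from {n23,n37} -> (n23, dist=2), (n35, dist=2).
Iteration 3: edges from {n23,n35} -> (n35, dist=3).
Iteration 4: no outgoing edges from {n35}; recursion stops.
Total rows emitted: 6.

6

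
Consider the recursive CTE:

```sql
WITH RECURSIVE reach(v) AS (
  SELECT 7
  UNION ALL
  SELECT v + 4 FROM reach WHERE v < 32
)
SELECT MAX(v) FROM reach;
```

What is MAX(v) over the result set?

35

Base: v=7.
Iteration 1: 7 < 32 holds -> v = 7 + 4 = 11.
Iteration 2: 11 < 32 holds -> v = 11 + 4 = 15.
Iteration 3: 15 < 32 holds -> v = 15 + 4 = 19.
Iteration 4: 19 < 32 holds -> v = 19 + 4 = 23.
Iteration 5: 23 < 32 holds -> v = 23 + 4 = 27.
Iteration 6: 27 < 32 holds -> v = 27 + 4 = 31.
Iteration 7: 31 < 32 holds -> v = 31 + 4 = 35.
Iteration 8: 35 < 32 fails; recursion stops.
v values: 7, 11, 15, 19, 23, 27, 31, 35; the maximum is 35.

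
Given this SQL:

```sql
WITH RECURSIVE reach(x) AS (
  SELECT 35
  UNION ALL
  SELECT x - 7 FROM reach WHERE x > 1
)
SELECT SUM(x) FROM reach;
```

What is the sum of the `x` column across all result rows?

105

Base: x=35.
Iteration 1: 35 > 1 holds -> x = 35 - 7 = 28.
Iteration 2: 28 > 1 holds -> x = 28 - 7 = 21.
Iteration 3: 21 > 1 holds -> x = 21 - 7 = 14.
Iteration 4: 14 > 1 holds -> x = 14 - 7 = 7.
Iteration 5: 7 > 1 holds -> x = 7 - 7 = 0.
Iteration 6: 0 > 1 fails; recursion stops.
SUM(x) = 35 + 28 + 21 + 14 + 7 + 0 = 105.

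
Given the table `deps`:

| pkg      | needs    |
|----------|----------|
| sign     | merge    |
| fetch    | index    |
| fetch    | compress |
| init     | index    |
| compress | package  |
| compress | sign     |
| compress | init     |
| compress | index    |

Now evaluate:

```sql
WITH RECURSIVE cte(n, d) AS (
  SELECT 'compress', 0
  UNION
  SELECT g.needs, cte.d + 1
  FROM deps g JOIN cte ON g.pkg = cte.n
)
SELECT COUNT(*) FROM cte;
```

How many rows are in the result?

7

Base: (compress, d=0).
Iteration 1: edges from {compress} -> (index, d=1), (init, d=1), (package, d=1), (sign, d=1).
Iteration 2: edges from {index,init,package,sign} -> (index, d=2), (merge, d=2).
Iteration 3: no outgoing edges from {index,merge}; recursion stops.
Total rows emitted: 7.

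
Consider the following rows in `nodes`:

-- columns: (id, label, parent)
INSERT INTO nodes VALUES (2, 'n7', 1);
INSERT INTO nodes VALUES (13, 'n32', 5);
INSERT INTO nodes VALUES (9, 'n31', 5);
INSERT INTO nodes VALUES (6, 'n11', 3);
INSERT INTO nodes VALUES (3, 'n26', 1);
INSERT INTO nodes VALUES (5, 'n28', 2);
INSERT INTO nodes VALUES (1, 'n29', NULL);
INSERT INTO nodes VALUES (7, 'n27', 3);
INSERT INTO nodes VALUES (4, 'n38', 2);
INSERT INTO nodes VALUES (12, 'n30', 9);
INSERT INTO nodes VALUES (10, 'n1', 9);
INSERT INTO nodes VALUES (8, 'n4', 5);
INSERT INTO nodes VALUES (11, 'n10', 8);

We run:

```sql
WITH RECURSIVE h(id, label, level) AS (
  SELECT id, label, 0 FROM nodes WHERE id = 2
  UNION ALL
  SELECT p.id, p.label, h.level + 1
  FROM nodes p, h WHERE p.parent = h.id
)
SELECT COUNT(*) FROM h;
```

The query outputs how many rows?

Base: id=2 (n7) at level 0.
Iteration 1: rows with parent in {2} -> n38 (id 4, level 1), n28 (id 5, level 1).
Iteration 2: rows with parent in {4,5} -> n4 (id 8, level 2), n31 (id 9, level 2), n32 (id 13, level 2).
Iteration 3: rows with parent in {8,9,13} -> n1 (id 10, level 3), n10 (id 11, level 3), n30 (id 12, level 3).
Iteration 4: no rows with parent in {10,11,12}; recursion stops.
Total rows emitted: 9.

9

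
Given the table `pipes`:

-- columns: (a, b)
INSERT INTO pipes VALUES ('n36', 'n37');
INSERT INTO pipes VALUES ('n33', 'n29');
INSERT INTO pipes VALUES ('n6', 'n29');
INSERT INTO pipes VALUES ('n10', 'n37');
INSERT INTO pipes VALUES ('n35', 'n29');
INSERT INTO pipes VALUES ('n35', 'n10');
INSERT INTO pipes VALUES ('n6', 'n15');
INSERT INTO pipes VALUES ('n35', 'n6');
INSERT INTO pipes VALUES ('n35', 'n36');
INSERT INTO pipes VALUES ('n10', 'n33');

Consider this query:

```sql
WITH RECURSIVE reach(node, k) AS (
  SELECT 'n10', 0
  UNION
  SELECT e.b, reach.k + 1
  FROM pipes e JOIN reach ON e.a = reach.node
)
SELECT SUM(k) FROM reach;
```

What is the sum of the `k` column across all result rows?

4

Base: (n10, k=0).
Iteration 1: edges from {n10} -> (n33, k=1), (n37, k=1).
Iteration 2: edges from {n33,n37} -> (n29, k=2).
Iteration 3: no outgoing edges from {n29}; recursion stops.
SUM(k) = 0 + 1 + 1 + 2 = 4.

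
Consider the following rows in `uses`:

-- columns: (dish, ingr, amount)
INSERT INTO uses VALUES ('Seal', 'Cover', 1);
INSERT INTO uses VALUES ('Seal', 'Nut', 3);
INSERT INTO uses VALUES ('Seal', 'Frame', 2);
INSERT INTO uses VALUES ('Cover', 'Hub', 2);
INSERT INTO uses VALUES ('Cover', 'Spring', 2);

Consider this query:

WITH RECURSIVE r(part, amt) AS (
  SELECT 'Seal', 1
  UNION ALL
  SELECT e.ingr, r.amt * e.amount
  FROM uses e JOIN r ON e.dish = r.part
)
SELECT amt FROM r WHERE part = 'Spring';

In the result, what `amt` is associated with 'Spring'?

Base: (Seal, amt=1).
Iteration 1: components of {Seal} -> Cover = 1*1 = 1, Frame = 1*2 = 2, Nut = 1*3 = 3.
Iteration 2: components of {Cover,Frame,Nut} -> Hub = 1*2 = 2, Spring = 1*2 = 2.
Iteration 3: no further components; recursion stops.

2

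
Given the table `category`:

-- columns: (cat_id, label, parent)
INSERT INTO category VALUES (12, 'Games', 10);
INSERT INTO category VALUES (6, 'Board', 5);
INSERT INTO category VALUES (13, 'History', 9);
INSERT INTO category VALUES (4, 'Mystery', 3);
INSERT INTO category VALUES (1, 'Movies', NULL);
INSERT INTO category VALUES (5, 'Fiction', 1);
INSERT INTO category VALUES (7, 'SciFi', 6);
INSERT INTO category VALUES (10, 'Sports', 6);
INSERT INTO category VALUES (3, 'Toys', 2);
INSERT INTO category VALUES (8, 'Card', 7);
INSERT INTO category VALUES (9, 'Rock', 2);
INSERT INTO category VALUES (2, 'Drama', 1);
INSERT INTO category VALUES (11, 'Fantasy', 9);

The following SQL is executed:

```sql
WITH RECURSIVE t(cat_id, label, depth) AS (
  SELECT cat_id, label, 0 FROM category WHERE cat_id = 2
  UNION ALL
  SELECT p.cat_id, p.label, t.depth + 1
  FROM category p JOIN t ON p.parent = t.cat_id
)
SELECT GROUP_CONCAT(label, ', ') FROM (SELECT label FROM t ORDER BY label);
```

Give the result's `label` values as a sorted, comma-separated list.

Base: cat_id=2 (Drama) at depth 0.
Iteration 1: rows with parent in {2} -> Toys (id 3, depth 1), Rock (id 9, depth 1).
Iteration 2: rows with parent in {3,9} -> Mystery (id 4, depth 2), Fantasy (id 11, depth 2), History (id 13, depth 2).
Iteration 3: no rows with parent in {4,11,13}; recursion stops.

Drama, Fantasy, History, Mystery, Rock, Toys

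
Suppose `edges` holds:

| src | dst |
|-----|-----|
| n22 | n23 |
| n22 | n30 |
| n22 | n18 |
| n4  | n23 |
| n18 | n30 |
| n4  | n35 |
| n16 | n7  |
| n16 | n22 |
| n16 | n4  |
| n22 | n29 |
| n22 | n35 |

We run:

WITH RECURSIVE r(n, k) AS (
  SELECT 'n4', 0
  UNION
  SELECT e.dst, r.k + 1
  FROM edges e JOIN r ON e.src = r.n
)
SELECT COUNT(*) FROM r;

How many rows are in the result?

Base: (n4, k=0).
Iteration 1: edges from {n4} -> (n23, k=1), (n35, k=1).
Iteration 2: no outgoing edges from {n23,n35}; recursion stops.
Total rows emitted: 3.

3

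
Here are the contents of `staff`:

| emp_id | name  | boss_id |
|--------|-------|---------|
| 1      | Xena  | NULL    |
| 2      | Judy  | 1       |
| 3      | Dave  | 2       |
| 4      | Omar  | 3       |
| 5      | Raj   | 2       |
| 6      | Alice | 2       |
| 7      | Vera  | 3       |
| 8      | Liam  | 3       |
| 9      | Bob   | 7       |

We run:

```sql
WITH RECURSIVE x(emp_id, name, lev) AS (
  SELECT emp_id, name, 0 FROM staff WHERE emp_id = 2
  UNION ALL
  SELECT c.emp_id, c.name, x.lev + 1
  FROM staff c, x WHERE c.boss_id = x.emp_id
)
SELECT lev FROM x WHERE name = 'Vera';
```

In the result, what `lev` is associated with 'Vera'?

2

Base: emp_id=2 (Judy) at lev 0.
Iteration 1: rows with boss_id in {2} -> Dave (id 3, lev 1), Raj (id 5, lev 1), Alice (id 6, lev 1).
Iteration 2: rows with boss_id in {3,5,6} -> Omar (id 4, lev 2), Vera (id 7, lev 2), Liam (id 8, lev 2).
Iteration 3: rows with boss_id in {4,7,8} -> Bob (id 9, lev 3).
Iteration 4: no rows with boss_id in {9}; recursion stops.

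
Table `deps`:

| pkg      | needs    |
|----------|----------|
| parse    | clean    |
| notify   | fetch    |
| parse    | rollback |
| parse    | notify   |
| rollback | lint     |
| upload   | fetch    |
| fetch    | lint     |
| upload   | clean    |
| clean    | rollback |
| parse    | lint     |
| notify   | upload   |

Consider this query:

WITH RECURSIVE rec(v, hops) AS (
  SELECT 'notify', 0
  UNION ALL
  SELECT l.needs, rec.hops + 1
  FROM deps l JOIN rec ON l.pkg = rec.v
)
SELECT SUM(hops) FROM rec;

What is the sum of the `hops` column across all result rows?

Base: (notify, hops=0).
Iteration 1: edges from {notify} -> (fetch, hops=1), (upload, hops=1).
Iteration 2: edges from {fetch,upload} -> (clean, hops=2), (fetch, hops=2), (lint, hops=2).
Iteration 3: edges from {clean,fetch,lint} -> (lint, hops=3), (rollback, hops=3).
Iteration 4: edges from {lint,rollback} -> (lint, hops=4).
Iteration 5: no outgoing edges from {lint}; recursion stops.
SUM(hops) = 0 + 1 + 1 + 2 + 2 + 2 + 3 + 3 + 4 = 18.

18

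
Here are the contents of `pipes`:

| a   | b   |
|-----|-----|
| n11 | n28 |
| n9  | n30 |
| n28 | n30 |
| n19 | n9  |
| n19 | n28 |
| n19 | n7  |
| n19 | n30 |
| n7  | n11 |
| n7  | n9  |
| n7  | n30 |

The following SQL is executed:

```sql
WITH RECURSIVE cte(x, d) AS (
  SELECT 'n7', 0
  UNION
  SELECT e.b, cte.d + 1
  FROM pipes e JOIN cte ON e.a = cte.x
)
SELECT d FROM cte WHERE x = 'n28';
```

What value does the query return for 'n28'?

2

Base: (n7, d=0).
Iteration 1: edges from {n7} -> (n11, d=1), (n30, d=1), (n9, d=1).
Iteration 2: edges from {n11,n30,n9} -> (n28, d=2), (n30, d=2).
Iteration 3: edges from {n28,n30} -> (n30, d=3).
Iteration 4: no outgoing edges from {n30}; recursion stops.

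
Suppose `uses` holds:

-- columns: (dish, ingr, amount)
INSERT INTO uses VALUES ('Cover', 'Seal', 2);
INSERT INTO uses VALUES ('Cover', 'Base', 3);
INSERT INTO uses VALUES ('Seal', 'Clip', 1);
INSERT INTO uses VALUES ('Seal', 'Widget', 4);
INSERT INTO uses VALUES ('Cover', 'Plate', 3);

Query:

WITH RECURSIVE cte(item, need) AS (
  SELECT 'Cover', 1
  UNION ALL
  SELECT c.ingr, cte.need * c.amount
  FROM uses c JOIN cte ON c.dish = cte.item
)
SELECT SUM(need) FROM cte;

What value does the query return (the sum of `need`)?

19

Base: (Cover, need=1).
Iteration 1: components of {Cover} -> Base = 1*3 = 3, Plate = 1*3 = 3, Seal = 1*2 = 2.
Iteration 2: components of {Base,Plate,Seal} -> Clip = 2*1 = 2, Widget = 2*4 = 8.
Iteration 3: no further components; recursion stops.
SUM(need) = 1 + 2 + 3 + 3 + 2 + 8 = 19.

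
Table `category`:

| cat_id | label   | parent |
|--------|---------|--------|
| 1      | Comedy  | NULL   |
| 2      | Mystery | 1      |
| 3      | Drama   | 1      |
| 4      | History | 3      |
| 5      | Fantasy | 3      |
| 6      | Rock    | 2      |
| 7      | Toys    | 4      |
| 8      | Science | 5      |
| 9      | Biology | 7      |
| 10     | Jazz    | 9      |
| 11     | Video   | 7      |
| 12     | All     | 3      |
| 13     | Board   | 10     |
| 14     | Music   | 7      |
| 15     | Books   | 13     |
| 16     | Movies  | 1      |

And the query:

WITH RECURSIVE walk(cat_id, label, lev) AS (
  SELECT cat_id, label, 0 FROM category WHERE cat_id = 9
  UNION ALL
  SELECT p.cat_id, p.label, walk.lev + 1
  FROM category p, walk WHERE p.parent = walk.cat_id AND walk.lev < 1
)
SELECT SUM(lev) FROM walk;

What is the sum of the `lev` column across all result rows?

Base: cat_id=9 (Biology) at lev 0.
Iteration 1: rows with parent in {9} -> Jazz (id 10, lev 1).
Iteration 2: lev < 1 fails for all current rows; recursion stops.
SUM(lev) = 0 + 1 = 1.

1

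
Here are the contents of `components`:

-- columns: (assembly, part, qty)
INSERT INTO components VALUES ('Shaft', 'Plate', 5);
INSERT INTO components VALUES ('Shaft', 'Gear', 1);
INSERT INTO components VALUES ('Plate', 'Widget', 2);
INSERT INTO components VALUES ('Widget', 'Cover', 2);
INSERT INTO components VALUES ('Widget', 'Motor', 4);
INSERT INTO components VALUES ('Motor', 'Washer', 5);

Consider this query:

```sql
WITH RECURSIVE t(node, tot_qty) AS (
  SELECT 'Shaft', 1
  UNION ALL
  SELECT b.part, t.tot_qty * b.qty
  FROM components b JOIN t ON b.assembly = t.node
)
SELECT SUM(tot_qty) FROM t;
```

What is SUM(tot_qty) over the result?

277

Base: (Shaft, tot_qty=1).
Iteration 1: components of {Shaft} -> Gear = 1*1 = 1, Plate = 1*5 = 5.
Iteration 2: components of {Gear,Plate} -> Widget = 5*2 = 10.
Iteration 3: components of {Widget} -> Cover = 10*2 = 20, Motor = 10*4 = 40.
Iteration 4: components of {Cover,Motor} -> Washer = 40*5 = 200.
Iteration 5: no further components; recursion stops.
SUM(tot_qty) = 1 + 5 + 1 + 10 + 20 + 40 + 200 = 277.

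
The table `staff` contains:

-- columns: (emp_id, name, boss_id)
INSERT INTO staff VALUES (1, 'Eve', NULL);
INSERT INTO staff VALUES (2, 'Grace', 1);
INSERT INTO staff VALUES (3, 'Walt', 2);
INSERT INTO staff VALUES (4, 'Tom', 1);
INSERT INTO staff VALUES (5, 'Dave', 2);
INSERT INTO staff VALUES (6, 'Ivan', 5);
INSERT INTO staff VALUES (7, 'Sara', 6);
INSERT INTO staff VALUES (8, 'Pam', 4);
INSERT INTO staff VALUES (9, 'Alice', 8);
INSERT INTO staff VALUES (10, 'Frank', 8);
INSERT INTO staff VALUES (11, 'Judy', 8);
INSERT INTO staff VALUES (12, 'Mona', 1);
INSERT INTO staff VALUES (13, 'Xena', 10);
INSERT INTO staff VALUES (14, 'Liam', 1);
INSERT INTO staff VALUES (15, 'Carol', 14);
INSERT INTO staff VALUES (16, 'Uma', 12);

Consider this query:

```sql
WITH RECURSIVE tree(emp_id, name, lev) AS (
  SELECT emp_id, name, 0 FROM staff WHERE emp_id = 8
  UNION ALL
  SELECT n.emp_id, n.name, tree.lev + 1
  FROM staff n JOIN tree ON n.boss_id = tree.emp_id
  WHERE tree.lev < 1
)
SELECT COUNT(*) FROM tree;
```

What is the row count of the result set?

4

Base: emp_id=8 (Pam) at lev 0.
Iteration 1: rows with boss_id in {8} -> Alice (id 9, lev 1), Frank (id 10, lev 1), Judy (id 11, lev 1).
Iteration 2: lev < 1 fails for all current rows; recursion stops.
Total rows emitted: 4.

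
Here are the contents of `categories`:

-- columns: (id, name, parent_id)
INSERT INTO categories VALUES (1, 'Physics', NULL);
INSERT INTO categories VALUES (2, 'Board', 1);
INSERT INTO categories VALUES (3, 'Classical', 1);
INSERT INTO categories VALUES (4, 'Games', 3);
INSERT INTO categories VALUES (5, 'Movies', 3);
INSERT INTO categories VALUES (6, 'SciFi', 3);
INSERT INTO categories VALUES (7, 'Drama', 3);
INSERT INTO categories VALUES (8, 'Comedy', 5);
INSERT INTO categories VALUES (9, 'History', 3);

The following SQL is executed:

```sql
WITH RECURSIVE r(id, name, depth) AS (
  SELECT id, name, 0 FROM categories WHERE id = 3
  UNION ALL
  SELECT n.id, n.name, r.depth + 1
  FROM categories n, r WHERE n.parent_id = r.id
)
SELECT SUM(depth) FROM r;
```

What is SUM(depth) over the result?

7

Base: id=3 (Classical) at depth 0.
Iteration 1: rows with parent_id in {3} -> Games (id 4, depth 1), Movies (id 5, depth 1), SciFi (id 6, depth 1), Drama (id 7, depth 1), History (id 9, depth 1).
Iteration 2: rows with parent_id in {4,5,6,7,9} -> Comedy (id 8, depth 2).
Iteration 3: no rows with parent_id in {8}; recursion stops.
SUM(depth) = 0 + 1 + 1 + 1 + 1 + 1 + 2 = 7.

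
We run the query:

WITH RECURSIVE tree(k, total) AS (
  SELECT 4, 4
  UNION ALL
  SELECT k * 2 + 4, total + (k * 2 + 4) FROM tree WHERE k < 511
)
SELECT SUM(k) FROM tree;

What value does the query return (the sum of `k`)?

2008

Base: k=4, total=4.
Iteration 1: 4 < 511 holds -> k = 4 * 2 + 4 = 12, total = 4 + 12 = 16.
Iteration 2: 12 < 511 holds -> k = 12 * 2 + 4 = 28, total = 16 + 28 = 44.
Iteration 3: 28 < 511 holds -> k = 28 * 2 + 4 = 60, total = 44 + 60 = 104.
Iteration 4: 60 < 511 holds -> k = 60 * 2 + 4 = 124, total = 104 + 124 = 228.
Iteration 5: 124 < 511 holds -> k = 124 * 2 + 4 = 252, total = 228 + 252 = 480.
Iteration 6: 252 < 511 holds -> k = 252 * 2 + 4 = 508, total = 480 + 508 = 988.
Iteration 7: 508 < 511 holds -> k = 508 * 2 + 4 = 1020, total = 988 + 1020 = 2008.
Iteration 8: 1020 < 511 fails; recursion stops.
SUM(k) = 4 + 12 + 28 + 60 + 124 + 252 + 508 + 1020 = 2008.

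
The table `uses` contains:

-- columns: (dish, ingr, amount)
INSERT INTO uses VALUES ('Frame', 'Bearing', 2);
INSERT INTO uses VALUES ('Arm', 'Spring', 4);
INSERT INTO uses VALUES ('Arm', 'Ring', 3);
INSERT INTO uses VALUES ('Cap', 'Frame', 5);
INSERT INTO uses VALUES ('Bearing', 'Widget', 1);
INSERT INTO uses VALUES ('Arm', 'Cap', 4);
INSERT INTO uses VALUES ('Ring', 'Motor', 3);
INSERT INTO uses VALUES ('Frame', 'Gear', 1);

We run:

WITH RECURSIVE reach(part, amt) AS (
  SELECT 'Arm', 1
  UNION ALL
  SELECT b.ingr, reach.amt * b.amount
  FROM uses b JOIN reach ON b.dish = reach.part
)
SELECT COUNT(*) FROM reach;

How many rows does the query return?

Base: (Arm, amt=1).
Iteration 1: components of {Arm} -> Cap = 1*4 = 4, Ring = 1*3 = 3, Spring = 1*4 = 4.
Iteration 2: components of {Cap,Ring,Spring} -> Frame = 4*5 = 20, Motor = 3*3 = 9.
Iteration 3: components of {Frame,Motor} -> Bearing = 20*2 = 40, Gear = 20*1 = 20.
Iteration 4: components of {Bearing,Gear} -> Widget = 40*1 = 40.
Iteration 5: no further components; recursion stops.
Total rows emitted: 9.

9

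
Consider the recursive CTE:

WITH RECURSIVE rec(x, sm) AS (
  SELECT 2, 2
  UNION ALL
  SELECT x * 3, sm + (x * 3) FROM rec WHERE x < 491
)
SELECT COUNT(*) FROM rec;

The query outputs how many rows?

7

Base: x=2, sm=2.
Iteration 1: 2 < 491 holds -> x = 2 * 3 = 6, sm = 2 + 6 = 8.
Iteration 2: 6 < 491 holds -> x = 6 * 3 = 18, sm = 8 + 18 = 26.
Iteration 3: 18 < 491 holds -> x = 18 * 3 = 54, sm = 26 + 54 = 80.
Iteration 4: 54 < 491 holds -> x = 54 * 3 = 162, sm = 80 + 162 = 242.
Iteration 5: 162 < 491 holds -> x = 162 * 3 = 486, sm = 242 + 486 = 728.
Iteration 6: 486 < 491 holds -> x = 486 * 3 = 1458, sm = 728 + 1458 = 2186.
Iteration 7: 1458 < 491 fails; recursion stops.
Total rows emitted: 7.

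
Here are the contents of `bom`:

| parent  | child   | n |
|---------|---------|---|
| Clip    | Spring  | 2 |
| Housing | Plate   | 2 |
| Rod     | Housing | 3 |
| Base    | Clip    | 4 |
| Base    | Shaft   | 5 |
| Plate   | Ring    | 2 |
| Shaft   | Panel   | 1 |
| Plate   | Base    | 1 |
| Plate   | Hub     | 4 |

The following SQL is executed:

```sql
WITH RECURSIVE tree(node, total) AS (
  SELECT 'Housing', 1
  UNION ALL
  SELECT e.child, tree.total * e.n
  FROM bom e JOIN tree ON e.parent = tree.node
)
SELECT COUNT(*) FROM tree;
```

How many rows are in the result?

Base: (Housing, total=1).
Iteration 1: components of {Housing} -> Plate = 1*2 = 2.
Iteration 2: components of {Plate} -> Base = 2*1 = 2, Hub = 2*4 = 8, Ring = 2*2 = 4.
Iteration 3: components of {Base,Hub,Ring} -> Clip = 2*4 = 8, Shaft = 2*5 = 10.
Iteration 4: components of {Clip,Shaft} -> Panel = 10*1 = 10, Spring = 8*2 = 16.
Iteration 5: no further components; recursion stops.
Total rows emitted: 9.

9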